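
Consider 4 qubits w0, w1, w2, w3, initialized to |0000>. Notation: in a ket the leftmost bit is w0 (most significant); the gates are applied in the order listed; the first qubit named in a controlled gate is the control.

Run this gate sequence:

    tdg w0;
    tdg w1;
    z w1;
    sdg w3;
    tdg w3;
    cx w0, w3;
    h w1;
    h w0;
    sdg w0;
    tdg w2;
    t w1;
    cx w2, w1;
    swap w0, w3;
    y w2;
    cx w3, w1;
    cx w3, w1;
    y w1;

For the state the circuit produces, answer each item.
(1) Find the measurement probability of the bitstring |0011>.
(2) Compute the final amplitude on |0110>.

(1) Outcome |0011> occurs with probability 1/4.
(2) The amplitude on |0110> is -1/2.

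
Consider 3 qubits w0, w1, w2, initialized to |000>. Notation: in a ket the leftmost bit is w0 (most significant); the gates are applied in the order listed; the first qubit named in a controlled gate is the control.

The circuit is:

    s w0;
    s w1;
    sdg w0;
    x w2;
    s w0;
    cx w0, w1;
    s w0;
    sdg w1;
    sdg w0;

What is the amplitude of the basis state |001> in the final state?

|001> carries amplitude 1 in the final state.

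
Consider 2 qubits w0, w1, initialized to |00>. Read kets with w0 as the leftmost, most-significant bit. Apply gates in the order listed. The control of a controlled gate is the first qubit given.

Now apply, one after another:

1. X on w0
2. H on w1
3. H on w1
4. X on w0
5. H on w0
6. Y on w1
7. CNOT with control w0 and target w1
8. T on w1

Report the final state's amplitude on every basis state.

The final amplitudes are 0 on |00>, sqrt(2)*exp(3*I*pi/4)/2 on |01>, sqrt(2)*I/2 on |10>, 0 on |11>. Key observation: the block from step 1 through step 4 cancels to the identity and can be dropped.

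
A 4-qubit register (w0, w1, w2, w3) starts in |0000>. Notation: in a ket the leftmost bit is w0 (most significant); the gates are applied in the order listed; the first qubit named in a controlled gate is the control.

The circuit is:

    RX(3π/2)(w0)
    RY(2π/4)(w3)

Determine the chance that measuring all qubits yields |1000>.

Outcome |1000> occurs with probability 1/4.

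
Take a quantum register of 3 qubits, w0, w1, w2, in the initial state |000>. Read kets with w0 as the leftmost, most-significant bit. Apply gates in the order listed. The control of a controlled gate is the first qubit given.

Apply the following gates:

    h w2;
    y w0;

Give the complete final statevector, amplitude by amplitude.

The resulting statevector has amplitude sqrt(2)*I/2 on |100>, sqrt(2)*I/2 on |101>, and 0 on every other basis state.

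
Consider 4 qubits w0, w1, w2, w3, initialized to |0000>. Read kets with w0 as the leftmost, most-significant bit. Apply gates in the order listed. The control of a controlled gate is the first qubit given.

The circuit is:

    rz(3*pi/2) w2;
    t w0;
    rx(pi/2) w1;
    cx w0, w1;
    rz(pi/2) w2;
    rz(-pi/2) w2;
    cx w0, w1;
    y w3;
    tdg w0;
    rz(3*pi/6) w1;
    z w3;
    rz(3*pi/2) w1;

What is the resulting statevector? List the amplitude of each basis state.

The final amplitudes are -sqrt(2)*exp(3*I*pi/4)/2 on |0001>, -sqrt(2)*exp(I*pi/4)/2 on |0101>, and 0 on every other basis state. Key observation: gates 4-7 undo each other exactly, leaving only the rest of the circuit to track.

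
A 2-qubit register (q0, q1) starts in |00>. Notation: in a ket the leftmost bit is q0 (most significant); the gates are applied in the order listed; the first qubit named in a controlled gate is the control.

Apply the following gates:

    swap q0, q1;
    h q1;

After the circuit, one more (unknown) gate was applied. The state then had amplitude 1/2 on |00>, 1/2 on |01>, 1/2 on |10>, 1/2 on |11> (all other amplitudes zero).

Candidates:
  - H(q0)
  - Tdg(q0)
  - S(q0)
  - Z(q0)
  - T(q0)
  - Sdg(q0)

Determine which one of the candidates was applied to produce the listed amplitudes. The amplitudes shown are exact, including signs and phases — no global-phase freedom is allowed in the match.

It was H(q0) that produced the state shown.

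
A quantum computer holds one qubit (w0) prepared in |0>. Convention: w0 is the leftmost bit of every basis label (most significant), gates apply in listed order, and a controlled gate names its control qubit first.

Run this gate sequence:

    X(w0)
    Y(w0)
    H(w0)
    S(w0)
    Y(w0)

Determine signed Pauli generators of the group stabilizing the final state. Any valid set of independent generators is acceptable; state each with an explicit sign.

The final state is stabilized by the group generated by +Y; other independent generating sets are equally valid.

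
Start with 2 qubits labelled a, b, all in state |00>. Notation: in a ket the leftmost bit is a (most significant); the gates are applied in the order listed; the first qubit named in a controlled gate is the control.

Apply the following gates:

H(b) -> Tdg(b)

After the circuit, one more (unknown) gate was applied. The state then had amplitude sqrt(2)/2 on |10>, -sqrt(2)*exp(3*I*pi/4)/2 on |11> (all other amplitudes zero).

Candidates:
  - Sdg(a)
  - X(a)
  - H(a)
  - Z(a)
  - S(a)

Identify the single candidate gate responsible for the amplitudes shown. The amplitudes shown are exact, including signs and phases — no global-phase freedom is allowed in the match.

It was X(a) that produced the state shown.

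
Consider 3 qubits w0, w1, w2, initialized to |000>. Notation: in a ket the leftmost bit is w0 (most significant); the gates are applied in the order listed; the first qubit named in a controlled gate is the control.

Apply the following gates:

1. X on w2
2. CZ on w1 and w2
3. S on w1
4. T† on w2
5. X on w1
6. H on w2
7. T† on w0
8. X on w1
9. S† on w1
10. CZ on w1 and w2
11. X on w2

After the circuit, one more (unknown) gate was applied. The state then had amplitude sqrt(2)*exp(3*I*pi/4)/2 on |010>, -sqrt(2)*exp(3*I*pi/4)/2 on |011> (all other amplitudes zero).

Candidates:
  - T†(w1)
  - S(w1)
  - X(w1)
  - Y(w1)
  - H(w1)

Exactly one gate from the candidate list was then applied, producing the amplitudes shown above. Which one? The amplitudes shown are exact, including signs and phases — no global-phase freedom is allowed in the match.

The unique candidate consistent with the amplitudes is X(w1).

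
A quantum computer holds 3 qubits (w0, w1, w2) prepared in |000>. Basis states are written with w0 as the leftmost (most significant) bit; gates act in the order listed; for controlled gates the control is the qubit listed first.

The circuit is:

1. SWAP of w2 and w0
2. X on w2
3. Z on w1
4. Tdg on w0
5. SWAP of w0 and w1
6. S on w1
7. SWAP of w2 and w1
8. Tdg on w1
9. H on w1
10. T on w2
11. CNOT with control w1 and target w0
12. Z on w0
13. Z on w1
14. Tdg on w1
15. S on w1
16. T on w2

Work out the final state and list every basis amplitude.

The final amplitudes are -sqrt(2)*exp(3*I*pi/4)/2 on |000>, -sqrt(2)/2 on |110>, and 0 on every other basis state.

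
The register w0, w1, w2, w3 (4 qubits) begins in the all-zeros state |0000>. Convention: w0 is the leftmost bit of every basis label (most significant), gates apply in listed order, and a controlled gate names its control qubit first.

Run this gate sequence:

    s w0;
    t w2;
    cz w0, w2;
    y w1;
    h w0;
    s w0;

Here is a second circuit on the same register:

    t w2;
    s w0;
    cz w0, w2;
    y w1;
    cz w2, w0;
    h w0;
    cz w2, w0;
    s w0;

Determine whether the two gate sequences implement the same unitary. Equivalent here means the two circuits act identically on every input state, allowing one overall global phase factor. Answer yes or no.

No — the two circuits implement different unitaries, even allowing a global phase.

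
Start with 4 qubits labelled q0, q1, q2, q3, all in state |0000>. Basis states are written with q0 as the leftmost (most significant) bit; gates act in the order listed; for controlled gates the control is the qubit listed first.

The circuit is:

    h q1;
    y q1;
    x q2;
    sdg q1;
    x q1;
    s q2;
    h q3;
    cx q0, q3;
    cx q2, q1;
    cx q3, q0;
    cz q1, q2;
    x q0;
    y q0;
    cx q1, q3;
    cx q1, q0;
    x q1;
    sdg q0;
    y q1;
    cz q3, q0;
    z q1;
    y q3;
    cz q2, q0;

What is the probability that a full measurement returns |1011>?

The probability of measuring |1011> is 0.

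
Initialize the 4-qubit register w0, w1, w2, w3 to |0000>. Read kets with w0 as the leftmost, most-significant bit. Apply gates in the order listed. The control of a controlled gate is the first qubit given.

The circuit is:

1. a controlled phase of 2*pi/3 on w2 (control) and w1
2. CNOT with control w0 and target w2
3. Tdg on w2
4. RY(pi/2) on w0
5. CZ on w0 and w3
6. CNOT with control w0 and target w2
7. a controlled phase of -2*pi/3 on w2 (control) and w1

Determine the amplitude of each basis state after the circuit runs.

The resulting statevector has amplitude sqrt(2)/2 on |0000>, sqrt(2)/2 on |1010>, and 0 on every other basis state.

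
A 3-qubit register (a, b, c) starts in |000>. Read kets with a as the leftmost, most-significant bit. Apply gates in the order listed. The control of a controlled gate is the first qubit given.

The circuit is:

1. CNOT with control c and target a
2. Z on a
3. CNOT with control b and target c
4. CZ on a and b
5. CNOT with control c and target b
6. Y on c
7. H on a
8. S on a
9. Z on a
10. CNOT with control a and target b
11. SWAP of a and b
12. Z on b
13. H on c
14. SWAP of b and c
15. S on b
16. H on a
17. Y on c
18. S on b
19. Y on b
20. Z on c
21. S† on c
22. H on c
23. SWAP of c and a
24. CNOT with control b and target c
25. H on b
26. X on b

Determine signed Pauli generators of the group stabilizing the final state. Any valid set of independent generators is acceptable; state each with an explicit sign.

The stabilizer group can be generated by -XZI, -ZXZ, +IZX, among other valid generating sets.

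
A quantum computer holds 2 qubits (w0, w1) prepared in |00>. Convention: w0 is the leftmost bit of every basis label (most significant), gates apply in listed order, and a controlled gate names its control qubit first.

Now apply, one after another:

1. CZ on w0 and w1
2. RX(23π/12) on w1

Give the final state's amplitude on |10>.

The final state's coefficient on |10> equals 0.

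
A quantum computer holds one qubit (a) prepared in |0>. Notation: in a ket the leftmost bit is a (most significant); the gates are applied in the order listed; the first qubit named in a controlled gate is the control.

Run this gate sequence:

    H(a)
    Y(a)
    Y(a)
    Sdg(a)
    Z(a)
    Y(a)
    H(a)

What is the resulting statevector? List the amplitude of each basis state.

After the circuit, the state carries amplitude 1/2 + I/2 on |0>, 1/2 - I/2 on |1>.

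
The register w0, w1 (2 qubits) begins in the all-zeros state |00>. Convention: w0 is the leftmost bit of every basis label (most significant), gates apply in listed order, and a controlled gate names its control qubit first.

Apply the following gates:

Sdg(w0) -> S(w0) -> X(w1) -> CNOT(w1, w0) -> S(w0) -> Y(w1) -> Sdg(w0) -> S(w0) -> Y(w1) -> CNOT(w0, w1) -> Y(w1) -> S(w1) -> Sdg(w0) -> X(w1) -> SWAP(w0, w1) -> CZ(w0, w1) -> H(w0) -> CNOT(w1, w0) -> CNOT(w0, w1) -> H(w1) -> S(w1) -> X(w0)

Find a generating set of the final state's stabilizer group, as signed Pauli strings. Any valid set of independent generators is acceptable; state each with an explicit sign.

The final state is stabilized by the group generated by +XZ, +ZY; other independent generating sets are equally valid.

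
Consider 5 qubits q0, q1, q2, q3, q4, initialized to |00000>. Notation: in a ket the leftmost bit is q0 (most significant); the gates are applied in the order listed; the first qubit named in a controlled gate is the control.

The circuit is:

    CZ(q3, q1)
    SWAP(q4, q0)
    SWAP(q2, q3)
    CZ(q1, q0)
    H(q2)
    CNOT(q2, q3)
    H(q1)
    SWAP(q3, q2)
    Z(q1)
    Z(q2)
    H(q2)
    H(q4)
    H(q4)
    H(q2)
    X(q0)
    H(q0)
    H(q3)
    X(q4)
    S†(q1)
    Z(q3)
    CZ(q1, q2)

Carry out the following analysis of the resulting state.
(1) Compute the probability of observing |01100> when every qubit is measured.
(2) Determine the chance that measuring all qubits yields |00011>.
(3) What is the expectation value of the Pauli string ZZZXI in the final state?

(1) Outcome |01100> occurs with probability 0.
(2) The probability of measuring |00011> is 1/16.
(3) The expectation value of ZZZXI is 0.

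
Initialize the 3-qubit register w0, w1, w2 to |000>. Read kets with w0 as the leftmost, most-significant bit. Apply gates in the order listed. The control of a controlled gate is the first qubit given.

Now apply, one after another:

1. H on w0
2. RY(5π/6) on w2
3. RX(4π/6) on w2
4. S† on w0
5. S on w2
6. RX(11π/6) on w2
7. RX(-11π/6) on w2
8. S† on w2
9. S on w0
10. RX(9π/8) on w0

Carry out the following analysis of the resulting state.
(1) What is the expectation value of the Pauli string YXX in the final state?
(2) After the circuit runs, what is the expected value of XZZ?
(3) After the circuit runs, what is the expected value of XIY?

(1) The observable YXX averages to 0. Key observation: the block from step 4 through step 9 cancels to the identity and can be dropped.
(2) In the final state, XZZ has expectation sqrt(3)/4.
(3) In the final state, XIY has expectation 3/4.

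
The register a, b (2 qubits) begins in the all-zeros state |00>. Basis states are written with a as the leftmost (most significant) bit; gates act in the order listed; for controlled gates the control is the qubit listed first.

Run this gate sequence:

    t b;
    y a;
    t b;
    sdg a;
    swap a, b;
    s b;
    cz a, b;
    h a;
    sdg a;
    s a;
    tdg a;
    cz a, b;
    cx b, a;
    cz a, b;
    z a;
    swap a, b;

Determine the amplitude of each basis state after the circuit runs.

After the circuit, the state carries amplitude 0 on |00>, 0 on |01>, -sqrt(2)*exp(I*pi/4)/2 on |10>, sqrt(2)*I/2 on |11>.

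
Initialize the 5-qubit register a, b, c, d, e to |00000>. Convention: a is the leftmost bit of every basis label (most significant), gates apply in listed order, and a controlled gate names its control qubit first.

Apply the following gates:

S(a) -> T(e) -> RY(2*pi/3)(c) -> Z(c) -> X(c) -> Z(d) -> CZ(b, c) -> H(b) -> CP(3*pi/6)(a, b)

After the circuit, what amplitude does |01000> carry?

The final state's coefficient on |01000> equals -sqrt(6)/4.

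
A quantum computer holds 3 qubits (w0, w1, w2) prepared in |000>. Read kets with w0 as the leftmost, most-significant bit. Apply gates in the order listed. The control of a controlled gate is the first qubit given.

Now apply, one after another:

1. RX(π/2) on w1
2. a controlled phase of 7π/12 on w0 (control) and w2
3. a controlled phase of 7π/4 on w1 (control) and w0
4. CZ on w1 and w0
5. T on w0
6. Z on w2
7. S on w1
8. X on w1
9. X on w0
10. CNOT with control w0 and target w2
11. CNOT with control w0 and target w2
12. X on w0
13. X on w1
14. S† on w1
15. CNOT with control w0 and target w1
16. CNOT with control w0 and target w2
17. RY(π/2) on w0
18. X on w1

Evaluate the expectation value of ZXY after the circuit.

The observable ZXY averages to 0. Key observation: the block from step 7 through step 14 cancels to the identity and can be dropped.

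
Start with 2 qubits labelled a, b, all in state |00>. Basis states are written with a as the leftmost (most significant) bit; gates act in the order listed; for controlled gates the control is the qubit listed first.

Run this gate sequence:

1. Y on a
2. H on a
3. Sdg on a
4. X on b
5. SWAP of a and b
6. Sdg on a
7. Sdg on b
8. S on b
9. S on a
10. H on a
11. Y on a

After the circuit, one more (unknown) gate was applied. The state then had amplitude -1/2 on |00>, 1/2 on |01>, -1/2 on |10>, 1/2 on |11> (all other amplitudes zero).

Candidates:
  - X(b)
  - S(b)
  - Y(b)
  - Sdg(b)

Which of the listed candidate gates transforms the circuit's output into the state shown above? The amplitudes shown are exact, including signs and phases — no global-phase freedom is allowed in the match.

The unique candidate consistent with the amplitudes is S(b).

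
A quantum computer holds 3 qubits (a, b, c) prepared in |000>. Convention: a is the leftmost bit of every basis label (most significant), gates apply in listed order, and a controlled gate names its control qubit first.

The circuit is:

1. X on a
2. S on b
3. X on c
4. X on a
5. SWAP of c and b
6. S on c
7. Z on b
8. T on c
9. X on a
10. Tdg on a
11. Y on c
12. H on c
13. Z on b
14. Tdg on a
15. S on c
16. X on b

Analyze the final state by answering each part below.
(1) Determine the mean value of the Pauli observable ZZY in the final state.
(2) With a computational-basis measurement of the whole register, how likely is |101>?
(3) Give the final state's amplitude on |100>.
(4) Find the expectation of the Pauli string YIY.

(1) The expectation value of ZZY is 1.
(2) Outcome |101> occurs with probability 1/2.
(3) The final state's coefficient on |100> equals sqrt(2)/2.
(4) The observable YIY averages to 0.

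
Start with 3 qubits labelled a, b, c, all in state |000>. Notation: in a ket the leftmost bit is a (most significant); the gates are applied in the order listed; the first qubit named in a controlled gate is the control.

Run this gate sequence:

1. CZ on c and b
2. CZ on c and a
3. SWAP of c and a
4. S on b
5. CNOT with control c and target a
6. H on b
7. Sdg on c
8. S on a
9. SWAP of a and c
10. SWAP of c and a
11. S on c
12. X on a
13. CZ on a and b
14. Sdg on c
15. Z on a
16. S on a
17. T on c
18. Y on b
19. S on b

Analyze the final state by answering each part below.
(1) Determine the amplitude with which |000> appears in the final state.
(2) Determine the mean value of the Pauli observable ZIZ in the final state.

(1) |000> carries amplitude 0 in the final state.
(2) The expectation value of ZIZ is -1.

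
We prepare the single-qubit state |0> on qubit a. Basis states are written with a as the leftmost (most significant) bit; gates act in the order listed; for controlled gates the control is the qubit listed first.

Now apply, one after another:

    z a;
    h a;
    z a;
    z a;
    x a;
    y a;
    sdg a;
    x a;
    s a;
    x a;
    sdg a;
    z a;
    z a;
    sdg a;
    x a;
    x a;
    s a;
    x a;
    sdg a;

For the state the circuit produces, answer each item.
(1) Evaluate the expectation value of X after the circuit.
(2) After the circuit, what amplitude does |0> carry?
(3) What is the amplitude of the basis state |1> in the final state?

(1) The observable X averages to 1.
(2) The final state's coefficient on |0> equals -sqrt(2)*I/2.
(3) The amplitude on |1> is -sqrt(2)*I/2.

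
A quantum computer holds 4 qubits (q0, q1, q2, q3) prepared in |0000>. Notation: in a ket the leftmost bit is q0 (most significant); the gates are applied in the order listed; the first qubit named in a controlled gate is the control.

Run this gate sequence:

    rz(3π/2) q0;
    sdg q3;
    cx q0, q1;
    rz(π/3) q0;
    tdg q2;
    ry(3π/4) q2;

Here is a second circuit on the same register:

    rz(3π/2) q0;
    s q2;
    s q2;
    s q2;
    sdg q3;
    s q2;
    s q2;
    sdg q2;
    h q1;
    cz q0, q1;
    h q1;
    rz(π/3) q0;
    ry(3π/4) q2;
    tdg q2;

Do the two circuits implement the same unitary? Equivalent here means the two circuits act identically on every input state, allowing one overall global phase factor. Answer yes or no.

No: there is an input state on which the two circuits produce genuinely different outputs (not merely differing by a phase).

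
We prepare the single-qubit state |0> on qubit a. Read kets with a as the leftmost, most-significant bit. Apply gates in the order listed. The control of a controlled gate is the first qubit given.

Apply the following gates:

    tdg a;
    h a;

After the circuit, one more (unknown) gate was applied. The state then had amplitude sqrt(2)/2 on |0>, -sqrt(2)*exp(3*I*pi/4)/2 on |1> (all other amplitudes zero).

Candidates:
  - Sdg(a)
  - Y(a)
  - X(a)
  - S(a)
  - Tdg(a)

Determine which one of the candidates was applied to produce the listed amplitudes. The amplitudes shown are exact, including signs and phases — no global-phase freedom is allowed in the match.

It was Tdg(a) that produced the state shown.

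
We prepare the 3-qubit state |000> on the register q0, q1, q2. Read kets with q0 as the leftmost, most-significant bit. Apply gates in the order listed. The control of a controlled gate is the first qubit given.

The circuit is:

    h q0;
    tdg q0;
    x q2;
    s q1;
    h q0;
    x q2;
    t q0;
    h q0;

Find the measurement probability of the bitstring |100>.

A full measurement returns |100> with probability 3/4.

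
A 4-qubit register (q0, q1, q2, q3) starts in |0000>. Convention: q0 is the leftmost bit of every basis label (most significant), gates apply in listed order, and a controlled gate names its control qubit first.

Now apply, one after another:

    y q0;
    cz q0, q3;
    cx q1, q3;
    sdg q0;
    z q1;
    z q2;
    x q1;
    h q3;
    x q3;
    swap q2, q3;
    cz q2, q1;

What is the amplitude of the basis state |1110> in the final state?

|1110> carries amplitude -sqrt(2)/2 in the final state.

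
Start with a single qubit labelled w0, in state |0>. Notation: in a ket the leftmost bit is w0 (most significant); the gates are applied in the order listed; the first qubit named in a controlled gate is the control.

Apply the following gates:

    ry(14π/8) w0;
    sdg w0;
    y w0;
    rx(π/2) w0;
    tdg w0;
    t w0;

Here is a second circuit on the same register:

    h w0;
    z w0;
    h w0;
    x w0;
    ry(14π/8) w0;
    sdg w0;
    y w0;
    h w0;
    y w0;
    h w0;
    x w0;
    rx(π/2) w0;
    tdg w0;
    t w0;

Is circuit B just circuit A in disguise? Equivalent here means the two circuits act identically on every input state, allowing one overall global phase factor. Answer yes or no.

No, they are not equivalent — no single phase factor reconciles the two unitaries.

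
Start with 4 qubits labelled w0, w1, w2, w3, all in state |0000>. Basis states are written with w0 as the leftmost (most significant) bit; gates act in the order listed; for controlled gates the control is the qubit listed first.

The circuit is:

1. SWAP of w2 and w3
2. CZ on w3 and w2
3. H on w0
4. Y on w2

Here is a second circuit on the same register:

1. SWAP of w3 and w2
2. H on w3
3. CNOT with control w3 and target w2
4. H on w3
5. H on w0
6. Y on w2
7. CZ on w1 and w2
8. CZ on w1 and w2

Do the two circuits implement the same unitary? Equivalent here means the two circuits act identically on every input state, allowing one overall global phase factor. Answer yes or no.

No, they are not equivalent — no single phase factor reconciles the two unitaries.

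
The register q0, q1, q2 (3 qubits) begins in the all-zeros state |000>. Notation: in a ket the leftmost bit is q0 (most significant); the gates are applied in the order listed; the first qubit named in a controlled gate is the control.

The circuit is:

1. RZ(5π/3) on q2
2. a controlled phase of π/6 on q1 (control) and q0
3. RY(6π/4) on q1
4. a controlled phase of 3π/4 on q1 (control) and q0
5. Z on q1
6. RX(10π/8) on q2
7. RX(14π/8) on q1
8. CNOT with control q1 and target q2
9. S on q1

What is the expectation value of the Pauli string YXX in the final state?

The expectation value of YXX is 0.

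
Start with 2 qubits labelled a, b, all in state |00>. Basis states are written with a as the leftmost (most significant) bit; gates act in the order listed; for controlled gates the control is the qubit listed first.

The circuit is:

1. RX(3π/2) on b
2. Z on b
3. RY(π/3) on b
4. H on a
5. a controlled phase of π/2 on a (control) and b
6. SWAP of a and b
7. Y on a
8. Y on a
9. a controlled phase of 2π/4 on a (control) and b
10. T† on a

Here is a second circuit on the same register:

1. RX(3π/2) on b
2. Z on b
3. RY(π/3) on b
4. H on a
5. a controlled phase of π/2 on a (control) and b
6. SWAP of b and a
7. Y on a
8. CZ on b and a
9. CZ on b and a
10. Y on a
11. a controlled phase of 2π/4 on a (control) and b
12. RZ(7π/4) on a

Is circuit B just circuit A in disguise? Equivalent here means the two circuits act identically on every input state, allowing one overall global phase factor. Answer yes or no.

Yes: on every input state the two circuits agree up to one overall phase factor.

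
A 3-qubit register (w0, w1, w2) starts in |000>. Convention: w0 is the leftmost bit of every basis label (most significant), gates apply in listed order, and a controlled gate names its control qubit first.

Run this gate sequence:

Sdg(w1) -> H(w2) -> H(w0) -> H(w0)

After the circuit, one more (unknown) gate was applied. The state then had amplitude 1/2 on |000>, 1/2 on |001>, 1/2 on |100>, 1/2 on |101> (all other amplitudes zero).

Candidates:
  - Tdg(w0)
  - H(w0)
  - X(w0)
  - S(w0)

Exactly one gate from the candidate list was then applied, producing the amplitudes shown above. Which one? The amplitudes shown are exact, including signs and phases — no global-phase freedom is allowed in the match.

It was H(w0) that produced the state shown. Key observation: the block from step 3 through step 4 cancels to the identity and can be dropped.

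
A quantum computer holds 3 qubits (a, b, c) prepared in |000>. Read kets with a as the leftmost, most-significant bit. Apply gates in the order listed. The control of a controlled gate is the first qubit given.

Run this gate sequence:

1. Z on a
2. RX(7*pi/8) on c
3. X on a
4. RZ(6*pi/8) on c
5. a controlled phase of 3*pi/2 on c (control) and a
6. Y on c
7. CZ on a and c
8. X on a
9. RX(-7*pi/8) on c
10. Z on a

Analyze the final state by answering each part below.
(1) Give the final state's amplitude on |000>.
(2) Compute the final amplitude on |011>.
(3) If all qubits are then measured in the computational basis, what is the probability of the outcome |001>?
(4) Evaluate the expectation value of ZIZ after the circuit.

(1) |000> carries amplitude (-1 + exp(I*pi/4))*sqrt(2 - sqrt(2))*exp(5*I*pi/8)/4 in the final state.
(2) The final state's coefficient on |011> equals 0.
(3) A full measurement returns |001> with probability sqrt(2)/4 + 5/8.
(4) The observable ZIZ averages to -sqrt(2)/2 - 1/4.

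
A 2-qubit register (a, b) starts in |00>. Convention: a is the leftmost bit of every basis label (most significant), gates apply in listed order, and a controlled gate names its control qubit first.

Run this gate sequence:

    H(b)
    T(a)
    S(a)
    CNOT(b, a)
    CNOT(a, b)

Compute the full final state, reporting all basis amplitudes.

The final amplitudes are sqrt(2)/2 on |00>, 0 on |01>, sqrt(2)/2 on |10>, 0 on |11>.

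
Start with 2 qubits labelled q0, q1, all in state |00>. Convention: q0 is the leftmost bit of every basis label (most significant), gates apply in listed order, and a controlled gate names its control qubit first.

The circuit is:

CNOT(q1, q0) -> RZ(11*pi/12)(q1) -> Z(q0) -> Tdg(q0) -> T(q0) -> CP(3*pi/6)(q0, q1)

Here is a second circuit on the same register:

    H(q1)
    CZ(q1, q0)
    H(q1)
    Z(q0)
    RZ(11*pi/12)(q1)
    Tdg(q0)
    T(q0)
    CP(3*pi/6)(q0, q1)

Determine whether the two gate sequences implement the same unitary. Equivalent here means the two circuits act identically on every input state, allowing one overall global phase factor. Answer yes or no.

No: there is an input state on which the two circuits produce genuinely different outputs (not merely differing by a phase).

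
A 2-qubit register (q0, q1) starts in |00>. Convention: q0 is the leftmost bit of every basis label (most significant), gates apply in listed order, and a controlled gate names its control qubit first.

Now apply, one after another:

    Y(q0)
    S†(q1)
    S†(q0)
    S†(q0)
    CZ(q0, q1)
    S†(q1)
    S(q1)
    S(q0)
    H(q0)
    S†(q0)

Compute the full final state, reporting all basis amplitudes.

The final amplitudes are sqrt(2)/2 on |00>, 0 on |01>, sqrt(2)*I/2 on |10>, 0 on |11>.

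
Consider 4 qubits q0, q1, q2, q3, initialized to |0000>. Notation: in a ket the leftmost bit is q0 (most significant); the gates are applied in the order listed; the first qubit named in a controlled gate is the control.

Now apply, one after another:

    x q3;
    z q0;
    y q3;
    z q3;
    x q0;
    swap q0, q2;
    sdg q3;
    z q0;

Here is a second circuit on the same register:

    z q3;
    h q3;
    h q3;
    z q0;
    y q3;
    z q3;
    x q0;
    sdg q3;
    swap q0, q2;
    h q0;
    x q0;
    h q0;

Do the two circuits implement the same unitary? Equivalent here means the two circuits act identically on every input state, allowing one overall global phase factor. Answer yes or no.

No — the two circuits implement different unitaries, even allowing a global phase.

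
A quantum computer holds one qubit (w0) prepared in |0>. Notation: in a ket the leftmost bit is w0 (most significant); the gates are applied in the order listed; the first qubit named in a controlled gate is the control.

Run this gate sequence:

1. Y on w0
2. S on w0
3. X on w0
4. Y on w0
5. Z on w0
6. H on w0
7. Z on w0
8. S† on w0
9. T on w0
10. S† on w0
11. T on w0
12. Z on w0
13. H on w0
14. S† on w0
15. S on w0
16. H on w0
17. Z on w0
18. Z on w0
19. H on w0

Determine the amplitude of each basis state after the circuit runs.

After the circuit, the state carries amplitude -1/2 + I/2 on |0>, 1/2 + I/2 on |1>. Key observation: steps 12-17 multiply out to the identity, so the circuit reduces to the remaining gates.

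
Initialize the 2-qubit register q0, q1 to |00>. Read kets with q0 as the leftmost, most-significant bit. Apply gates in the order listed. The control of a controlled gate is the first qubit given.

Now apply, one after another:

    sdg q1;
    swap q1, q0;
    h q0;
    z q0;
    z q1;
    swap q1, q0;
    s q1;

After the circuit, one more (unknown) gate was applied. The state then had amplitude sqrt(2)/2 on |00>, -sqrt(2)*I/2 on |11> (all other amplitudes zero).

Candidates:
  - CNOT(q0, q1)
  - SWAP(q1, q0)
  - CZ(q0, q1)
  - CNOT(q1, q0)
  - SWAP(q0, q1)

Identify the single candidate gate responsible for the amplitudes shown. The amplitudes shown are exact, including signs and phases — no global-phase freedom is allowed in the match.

The unique candidate consistent with the amplitudes is CNOT(q1, q0).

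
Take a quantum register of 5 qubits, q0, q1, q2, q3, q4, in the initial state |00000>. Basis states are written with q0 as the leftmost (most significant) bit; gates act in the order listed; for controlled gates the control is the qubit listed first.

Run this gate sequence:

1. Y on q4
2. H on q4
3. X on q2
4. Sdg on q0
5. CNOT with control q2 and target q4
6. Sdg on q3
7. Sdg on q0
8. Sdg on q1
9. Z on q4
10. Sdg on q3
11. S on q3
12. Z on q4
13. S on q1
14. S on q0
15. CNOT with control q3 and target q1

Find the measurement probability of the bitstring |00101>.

The probability of measuring |00101> is 1/2. Key observation: the block from step 7 through step 14 cancels to the identity and can be dropped.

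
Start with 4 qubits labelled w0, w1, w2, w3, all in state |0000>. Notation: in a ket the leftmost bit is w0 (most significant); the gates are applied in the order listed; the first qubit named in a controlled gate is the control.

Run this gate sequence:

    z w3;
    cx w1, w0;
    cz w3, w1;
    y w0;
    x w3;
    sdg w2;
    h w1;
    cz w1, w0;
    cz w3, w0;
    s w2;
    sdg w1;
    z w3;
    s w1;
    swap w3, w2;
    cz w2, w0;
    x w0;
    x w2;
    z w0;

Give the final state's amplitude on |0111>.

The amplitude on |0111> is 0.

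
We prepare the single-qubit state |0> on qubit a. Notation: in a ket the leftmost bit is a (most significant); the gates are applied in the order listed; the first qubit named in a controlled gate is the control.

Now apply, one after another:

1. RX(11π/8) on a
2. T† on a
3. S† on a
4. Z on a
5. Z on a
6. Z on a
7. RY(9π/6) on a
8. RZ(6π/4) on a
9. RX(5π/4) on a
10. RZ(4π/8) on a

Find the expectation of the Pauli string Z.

The observable Z averages to -2*sqrt(1/2 - sqrt(2)/4)*sqrt(sqrt(2)/4 + 1/2)*cos(5*pi/16)**2 + 2*sqrt(1/2 - sqrt(2)/4)*sqrt(sqrt(2)/4 + 1/2)*sin(5*pi/16)**2 + sqrt(2)*exp(-I*pi/4)*sin(5*pi/16)*cos(5*pi/16)/4 - sqrt(2)*I*exp(I*pi/4)*sin(5*pi/16)*cos(5*pi/16)/4 + sqrt(2)*exp(I*pi/4)*sin(5*pi/16)*cos(5*pi/16)/4 + sqrt(2)*I*exp(-I*pi/4)*sin(5*pi/16)*cos(5*pi/16)/4.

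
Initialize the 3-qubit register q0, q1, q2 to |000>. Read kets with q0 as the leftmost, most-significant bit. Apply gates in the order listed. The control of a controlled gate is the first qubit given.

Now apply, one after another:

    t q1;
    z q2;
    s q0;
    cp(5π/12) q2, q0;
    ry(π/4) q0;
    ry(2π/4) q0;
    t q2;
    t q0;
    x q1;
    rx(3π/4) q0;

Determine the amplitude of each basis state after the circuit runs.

The final amplitudes are -sqrt(2)/4 + 1/2 - exp(3*I*pi/4)/2 - sqrt(2)*exp(3*I*pi/4)/4 on |010>, sqrt(2)*(-I + exp(I*pi/4))/4 on |110>, and 0 on every other basis state.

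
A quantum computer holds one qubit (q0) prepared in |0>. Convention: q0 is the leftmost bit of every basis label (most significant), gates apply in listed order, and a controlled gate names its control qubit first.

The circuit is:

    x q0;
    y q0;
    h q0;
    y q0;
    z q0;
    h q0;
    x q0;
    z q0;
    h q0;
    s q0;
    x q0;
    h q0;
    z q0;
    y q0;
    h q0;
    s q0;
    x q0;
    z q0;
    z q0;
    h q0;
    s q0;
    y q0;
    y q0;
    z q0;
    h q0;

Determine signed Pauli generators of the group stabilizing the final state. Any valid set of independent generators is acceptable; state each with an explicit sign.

The stabilizer group can be generated by +X, among other valid generating sets.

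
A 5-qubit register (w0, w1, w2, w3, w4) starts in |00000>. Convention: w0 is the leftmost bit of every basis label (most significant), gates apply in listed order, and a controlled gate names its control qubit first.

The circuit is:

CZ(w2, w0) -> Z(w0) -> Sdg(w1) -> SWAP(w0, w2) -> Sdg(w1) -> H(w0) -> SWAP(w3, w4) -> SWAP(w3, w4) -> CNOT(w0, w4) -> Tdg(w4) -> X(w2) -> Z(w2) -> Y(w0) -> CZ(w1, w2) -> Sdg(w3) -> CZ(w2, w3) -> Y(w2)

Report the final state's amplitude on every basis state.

The final amplitudes are -sqrt(2)*exp(3*I*pi/4)/2 on |00001>, -sqrt(2)/2 on |10000>, and 0 on every other basis state.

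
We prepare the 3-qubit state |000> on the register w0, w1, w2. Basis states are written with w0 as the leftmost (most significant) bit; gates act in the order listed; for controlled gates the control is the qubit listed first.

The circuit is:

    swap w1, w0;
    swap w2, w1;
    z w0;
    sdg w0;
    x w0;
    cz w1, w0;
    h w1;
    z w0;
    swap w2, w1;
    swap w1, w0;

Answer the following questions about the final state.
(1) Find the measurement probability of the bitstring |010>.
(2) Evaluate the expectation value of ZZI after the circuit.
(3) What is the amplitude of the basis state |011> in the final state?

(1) The probability of measuring |010> is 1/2.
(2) The observable ZZI averages to -1.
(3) The amplitude on |011> is -sqrt(2)/2.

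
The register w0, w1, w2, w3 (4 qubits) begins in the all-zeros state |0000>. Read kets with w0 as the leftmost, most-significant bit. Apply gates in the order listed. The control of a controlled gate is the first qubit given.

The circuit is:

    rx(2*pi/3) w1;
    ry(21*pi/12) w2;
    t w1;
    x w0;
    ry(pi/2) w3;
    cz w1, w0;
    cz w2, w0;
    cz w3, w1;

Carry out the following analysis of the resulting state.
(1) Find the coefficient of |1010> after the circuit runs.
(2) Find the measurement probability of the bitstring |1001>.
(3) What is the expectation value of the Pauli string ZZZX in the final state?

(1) The amplitude on |1010> is -sqrt(4 - 2*sqrt(2))/8.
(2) Outcome |1001> occurs with probability sqrt(2)/32 + 1/16.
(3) In the final state, ZZZX has expectation -sqrt(2)/2.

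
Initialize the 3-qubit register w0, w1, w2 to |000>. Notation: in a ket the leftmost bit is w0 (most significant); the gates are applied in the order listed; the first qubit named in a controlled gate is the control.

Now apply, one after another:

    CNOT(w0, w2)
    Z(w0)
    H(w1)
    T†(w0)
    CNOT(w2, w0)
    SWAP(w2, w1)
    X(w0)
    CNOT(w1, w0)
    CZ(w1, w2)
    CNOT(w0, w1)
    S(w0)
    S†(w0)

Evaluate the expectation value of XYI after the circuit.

In the final state, XYI has expectation 0.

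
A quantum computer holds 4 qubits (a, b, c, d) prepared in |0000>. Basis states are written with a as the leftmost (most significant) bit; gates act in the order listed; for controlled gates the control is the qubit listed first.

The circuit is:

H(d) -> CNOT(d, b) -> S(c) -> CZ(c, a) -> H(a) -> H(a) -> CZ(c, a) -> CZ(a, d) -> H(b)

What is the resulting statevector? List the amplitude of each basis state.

The resulting statevector has amplitude 1/2 on |0000>, 1/2 on |0001>, 1/2 on |0100>, -1/2 on |0101>, and 0 on every other basis state. Key observation: gates 4-7 undo each other exactly, leaving only the rest of the circuit to track.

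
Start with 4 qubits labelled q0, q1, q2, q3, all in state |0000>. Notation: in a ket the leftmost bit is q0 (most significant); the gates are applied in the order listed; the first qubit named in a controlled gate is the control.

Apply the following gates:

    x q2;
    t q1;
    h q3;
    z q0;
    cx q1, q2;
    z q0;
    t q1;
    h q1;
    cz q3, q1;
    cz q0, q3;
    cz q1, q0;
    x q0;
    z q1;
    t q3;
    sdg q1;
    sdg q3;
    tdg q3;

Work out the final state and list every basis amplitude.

The final amplitudes are 1/2 on |1010>, -I/2 on |1011>, I/2 on |1110>, -1/2 on |1111>, and 0 on every other basis state.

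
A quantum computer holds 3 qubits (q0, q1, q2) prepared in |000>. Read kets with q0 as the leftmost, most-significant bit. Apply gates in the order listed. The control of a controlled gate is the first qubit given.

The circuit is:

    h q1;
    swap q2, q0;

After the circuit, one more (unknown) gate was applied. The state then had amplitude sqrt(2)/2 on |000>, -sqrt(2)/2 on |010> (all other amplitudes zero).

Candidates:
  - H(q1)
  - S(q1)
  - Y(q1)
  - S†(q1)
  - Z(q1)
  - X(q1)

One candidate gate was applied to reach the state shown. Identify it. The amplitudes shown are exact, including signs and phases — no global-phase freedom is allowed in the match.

The applied gate was Z(q1).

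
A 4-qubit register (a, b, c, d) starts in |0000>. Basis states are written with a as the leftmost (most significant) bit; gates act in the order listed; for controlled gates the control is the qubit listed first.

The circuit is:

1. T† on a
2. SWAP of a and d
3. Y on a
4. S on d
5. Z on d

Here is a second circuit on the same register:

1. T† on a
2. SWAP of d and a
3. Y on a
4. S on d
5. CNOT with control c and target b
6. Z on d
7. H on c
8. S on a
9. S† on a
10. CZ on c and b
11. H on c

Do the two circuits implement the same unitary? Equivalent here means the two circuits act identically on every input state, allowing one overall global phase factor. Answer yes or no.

No, they are not equivalent — no single phase factor reconciles the two unitaries.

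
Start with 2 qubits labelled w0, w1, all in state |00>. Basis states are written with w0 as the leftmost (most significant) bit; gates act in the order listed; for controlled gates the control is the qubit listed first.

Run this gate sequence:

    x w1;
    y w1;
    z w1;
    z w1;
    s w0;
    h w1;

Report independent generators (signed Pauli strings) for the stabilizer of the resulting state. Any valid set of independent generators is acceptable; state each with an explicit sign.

The stabilizer group can be generated by +IX, +ZI, among other valid generating sets.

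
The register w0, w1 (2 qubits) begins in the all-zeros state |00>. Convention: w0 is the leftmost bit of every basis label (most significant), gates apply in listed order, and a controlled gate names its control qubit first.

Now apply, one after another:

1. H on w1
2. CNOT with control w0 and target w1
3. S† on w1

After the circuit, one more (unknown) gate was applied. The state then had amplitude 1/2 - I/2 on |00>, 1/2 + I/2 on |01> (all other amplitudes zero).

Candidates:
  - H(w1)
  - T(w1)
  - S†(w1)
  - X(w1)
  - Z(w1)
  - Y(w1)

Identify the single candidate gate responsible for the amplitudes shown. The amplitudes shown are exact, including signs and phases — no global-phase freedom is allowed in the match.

The applied gate was H(w1).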